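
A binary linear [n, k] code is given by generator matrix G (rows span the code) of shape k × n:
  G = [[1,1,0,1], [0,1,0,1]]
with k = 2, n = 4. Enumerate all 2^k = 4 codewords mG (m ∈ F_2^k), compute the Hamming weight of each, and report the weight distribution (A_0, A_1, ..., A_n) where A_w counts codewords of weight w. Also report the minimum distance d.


Weight distribution: A_0 = 1, A_1 = 1, A_2 = 1, A_3 = 1. Minimum distance d = 1.

Enumerate all 2^2 = 4 messages m ∈ F_2^2.
For each, compute codeword c = mG in F_2^4, then tally its weight.
  m = 00 → c = 0000, weight = 0.
  m = 10 → c = 1101, weight = 3.
  m = 01 → c = 0101, weight = 2.
  m = 11 → c = 1000, weight = 1.
Tally weights:
  weight 0: 1 codewords.
  weight 1: 1 codewords.
  weight 2: 1 codewords.
  weight 3: 1 codewords.
Minimum distance d = smallest w > 0 with A_w > 0 = 1.
Sanity: Σ A_w = 4 = 2^2 = 4 ✓.


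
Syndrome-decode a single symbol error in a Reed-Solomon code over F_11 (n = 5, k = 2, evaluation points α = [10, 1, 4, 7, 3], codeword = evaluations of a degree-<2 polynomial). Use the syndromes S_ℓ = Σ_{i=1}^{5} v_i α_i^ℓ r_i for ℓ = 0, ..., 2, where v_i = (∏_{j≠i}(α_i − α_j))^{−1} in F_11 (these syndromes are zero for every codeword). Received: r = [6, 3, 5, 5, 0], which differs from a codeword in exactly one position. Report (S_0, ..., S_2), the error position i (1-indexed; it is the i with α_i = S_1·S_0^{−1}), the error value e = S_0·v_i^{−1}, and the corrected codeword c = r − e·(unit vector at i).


S = (10, 7, 6), error at position 3, error magnitude e = 1, c = [6, 3, 4, 5, 0].

Step 1: column multipliers v_i = (∏_{j≠i}(α_i − α_j))^{−1} mod 11.
  i = 1 (α = 10): (10−1)(10−4)(10−7)(10−3) = 9·6·3·7 = 1134 ≡ 1, so v_1 = 1^{−1} = 1 (mod 11).
  i = 2 (α = 1): (1−10)(1−4)(1−7)(1−3) = (−9)·(−3)·(−6)·(−2) = 324 ≡ 5, so v_2 = 5^{−1} = 9 (mod 11).
  i = 3 (α = 4): (4−10)(4−1)(4−7)(4−3) = (−6)·3·(−3)·1 = 54 ≡ 10, so v_3 = 10^{−1} = 10 (mod 11).
  i = 4 (α = 7): (7−10)(7−1)(7−4)(7−3) = (−3)·6·3·4 = −216 ≡ 4, so v_4 = 4^{−1} = 3 (mod 11).
  i = 5 (α = 3): (3−10)(3−1)(3−4)(3−7) = (−7)·2·(−1)·(−4) = −56 ≡ 10, so v_5 = 10^{−1} = 10 (mod 11).
  v = [1, 9, 10, 3, 10].
Step 2: syndromes of r = [6, 3, 5, 5, 0] (all sums mod 11).
  S_0 = Σ v_i r_i = 1·6 + 9·3 + 10·5 + 3·5 + 10·0 = 98 ≡ 10.
  S_1 = Σ v_i α_i r_i = 1·10·6 + 9·1·3 + 10·4·5 + 3·7·5 + 10·3·0 = 392 ≡ 7.
  α_i^2 mod 11 = [1, 1, 5, 5, 9].
  S_2 = Σ v_i α_i^2 r_i = 1·1·6 + 9·1·3 + 10·5·5 + 3·5·5 + 10·9·0 = 358 ≡ 6.
  S = (10, 7, 6) ≠ 0, so r is not a codeword (an error is present).
Step 3: locate the error. For a single error e at position i, S_ℓ = v_i·e·α_i^ℓ, so α_err = S_1/S_0.
  S_0^{−1} = 10^{−1} = 10 (mod 11), so α_err = 7·10 = 70 ≡ 4 = α_3. Error position i = 3.
  Consistency check: S_2/S_1 = 6·8 = 48 ≡ 4 = α_err ✓ (single-error assumption holds).
Step 4: error magnitude e = S_0/v_3 = S_0·∏_{j≠3}(α_3 − α_j) = 10·10 = 100 ≡ 1 (mod 11).
Step 5: correct position 3: c_3 = r_3 − e = 5 − 1 ≡ 4 (mod 11). Hence c = [6, 3, 4, 5, 0].
  Check: interpolating c through the α_i gives m(x) = 10 + 4·x (degree < 2) with m(α_i) = c_i for every i, so c is indeed a codeword.


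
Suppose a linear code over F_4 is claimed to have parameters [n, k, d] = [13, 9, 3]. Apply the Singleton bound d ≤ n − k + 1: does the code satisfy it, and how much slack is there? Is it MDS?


Singleton RHS = n − k + 1 = 5, slack = 2, bound satisfied, not MDS.

Singleton bound: d ≤ n − k + 1.
Here n = 13, k = 9, so n − k + 1 = 5.
Given d = 3, check d ≤ 5: YES.
Slack = (n − k + 1) − d = 2.
The code is NOT MDS (slack = 2 > 0).
Description: the claimed parameters are [13, 9, 3]_4; such a code would be non-MDS.


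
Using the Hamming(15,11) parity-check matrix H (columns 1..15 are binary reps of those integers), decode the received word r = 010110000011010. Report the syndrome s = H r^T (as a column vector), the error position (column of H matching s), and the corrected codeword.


s = (1, 0, 1, 0)^T, error position = 10, corrected codeword c = 010110000111010

Compute s = H r^T mod 2 one row at a time:
  s_1 = 0 + 0 + 0 + 1 + 1 + 0 + 1 + 0 = 3 ≡ 1 (mod 2).
  s_2 = 1 + 1 + 0 + 0 + 1 + 0 + 1 + 0 = 4 ≡ 0 (mod 2).
  s_3 = 1 + 0 + 0 + 0 + 0 + 1 + 1 + 0 = 3 ≡ 1 (mod 2).
  s_4 = 0 + 0 + 1 + 0 + 0 + 1 + 0 + 0 = 2 ≡ 0 (mod 2).
s = (1, 0, 1, 0)^T — this equals column 10 of H (binary 1010), so error is at position 10.
Correct: flip bit 10 of r = 010110000011010 to get c = 010110000111010.


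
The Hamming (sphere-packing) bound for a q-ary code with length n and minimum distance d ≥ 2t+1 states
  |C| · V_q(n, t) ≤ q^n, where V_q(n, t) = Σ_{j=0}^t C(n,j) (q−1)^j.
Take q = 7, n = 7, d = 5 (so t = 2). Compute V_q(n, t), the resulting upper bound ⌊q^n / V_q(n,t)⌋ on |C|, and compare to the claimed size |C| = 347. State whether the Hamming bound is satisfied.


V_q(n, t) = 799, q^n = 823543, Hamming bound = 1030, |C| = 347 ≤ bound (satisfied).

Step 1: Compute V_q(n, t) = Σ_{j=0}^2 C(n, j) (q−1)^j.
  j = 0: C(7,0)·(6)^0 = 1·1 = 1.
  j = 1: C(7,1)·(6)^1 = 7·6 = 42.
  j = 2: C(7,2)·(6)^2 = 21·36 = 756.
  V_q(n, t) = 1 + 42 + 756 = 799.
Step 2: q^n = 7^7 = 823543.
Step 3: Hamming bound ⌊q^n / V_q(n,t)⌋ = ⌊823543/799⌋ = 1030.
Step 4: Compare |C| = 347 to 1030: satisfied.
The claimed |C| lies below the Hamming bound.


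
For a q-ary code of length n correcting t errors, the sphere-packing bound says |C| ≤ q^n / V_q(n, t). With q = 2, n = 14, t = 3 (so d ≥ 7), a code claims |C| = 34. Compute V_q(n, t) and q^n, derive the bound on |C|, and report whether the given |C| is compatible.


V_q(n, t) = 470, q^n = 16384, Hamming bound = 34, |C| = 34 ≤ bound (satisfied).

Step 1: Compute V_q(n, t) = Σ_{j=0}^3 C(n, j) (q−1)^j.
  j = 0: C(14,0)·(1)^0 = 1·1 = 1.
  j = 1: C(14,1)·(1)^1 = 14·1 = 14.
  j = 2: C(14,2)·(1)^2 = 91·1 = 91.
  j = 3: C(14,3)·(1)^3 = 364·1 = 364.
  V_q(n, t) = 1 + 14 + 91 + 364 = 470.
Step 2: q^n = 2^14 = 16384.
Step 3: Hamming bound ⌊q^n / V_q(n,t)⌋ = ⌊16384/470⌋ = 34.
Step 4: Compare |C| = 34 to 34: satisfied.
The claimed |C| lies at the Hamming bound (tight).


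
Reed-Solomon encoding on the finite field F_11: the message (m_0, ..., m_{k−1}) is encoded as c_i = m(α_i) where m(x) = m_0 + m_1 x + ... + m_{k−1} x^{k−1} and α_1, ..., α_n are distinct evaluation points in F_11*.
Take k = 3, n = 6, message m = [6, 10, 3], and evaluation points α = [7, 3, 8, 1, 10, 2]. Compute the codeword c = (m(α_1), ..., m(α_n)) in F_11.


c = [3, 8, 3, 8, 10, 5]

Message polynomial: m(x) = 6 + 10·x + 3·x^2 (mod 11).
For each evaluation point α_i, compute m(α_i) mod 11:
  α_1 = 7: Horner steps 3 → 9 → 3, so m(7) = 3.
  α_2 = 3: Horner steps 3 → 8 → 8, so m(3) = 8.
  α_3 = 8: Horner steps 3 → 1 → 3, so m(8) = 3.
  α_4 = 1: Horner steps 3 → 2 → 8, so m(1) = 8.
  α_5 = 10: Horner steps 3 → 7 → 10, so m(10) = 10.
  α_6 = 2: Horner steps 3 → 5 → 5, so m(2) = 5.
Codeword c = [3, 8, 3, 8, 10, 5] ∈ F_11^6.


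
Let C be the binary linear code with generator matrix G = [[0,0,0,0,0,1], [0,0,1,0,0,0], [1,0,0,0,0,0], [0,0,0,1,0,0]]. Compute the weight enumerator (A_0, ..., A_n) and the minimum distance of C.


Weight distribution: A_0 = 1, A_1 = 4, A_2 = 6, A_3 = 4, A_4 = 1. Minimum distance d = 1.

Enumerate all 2^4 = 16 messages m ∈ F_2^4.
For each, compute codeword c = mG in F_2^6, then tally its weight.
  m = 0000 → c = 000000, weight = 0.
  m = 1000 → c = 000001, weight = 1.
  m = 0100 → c = 001000, weight = 1.
  m = 1100 → c = 001001, weight = 2.
  m = 0010 → c = 100000, weight = 1.
  m = 1010 → c = 100001, weight = 2.
  m = 0110 → c = 101000, weight = 2.
  m = 1110 → c = 101001, weight = 3.
  m = 0001 → c = 000100, weight = 1.
  m = 1001 → c = 000101, weight = 2.
  m = 0101 → c = 001100, weight = 2.
  m = 1101 → c = 001101, weight = 3.
  m = 0011 → c = 100100, weight = 2.
  m = 1011 → c = 100101, weight = 3.
  m = 0111 → c = 101100, weight = 3.
  m = 1111 → c = 101101, weight = 4.
Tally weights:
  weight 0: 1 codewords.
  weight 1: 4 codewords.
  weight 2: 6 codewords.
  weight 3: 4 codewords.
  weight 4: 1 codewords.
Minimum distance d = smallest w > 0 with A_w > 0 = 1.
Sanity: Σ A_w = 16 = 2^4 = 16 ✓.


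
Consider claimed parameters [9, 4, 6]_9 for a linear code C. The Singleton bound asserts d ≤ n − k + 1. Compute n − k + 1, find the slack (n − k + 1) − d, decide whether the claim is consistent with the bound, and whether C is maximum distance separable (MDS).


Singleton RHS = n − k + 1 = 6, slack = 0, bound satisfied, MDS.

Singleton bound: d ≤ n − k + 1.
Here n = 9, k = 4, so n − k + 1 = 6.
Given d = 6, check d ≤ 6: YES.
Slack = (n − k + 1) − d = 0.
The code is MDS (slack = 0).
Description: the claimed parameters are [9, 4, 6]_9; such a code would be MDS (meets Singleton bound).


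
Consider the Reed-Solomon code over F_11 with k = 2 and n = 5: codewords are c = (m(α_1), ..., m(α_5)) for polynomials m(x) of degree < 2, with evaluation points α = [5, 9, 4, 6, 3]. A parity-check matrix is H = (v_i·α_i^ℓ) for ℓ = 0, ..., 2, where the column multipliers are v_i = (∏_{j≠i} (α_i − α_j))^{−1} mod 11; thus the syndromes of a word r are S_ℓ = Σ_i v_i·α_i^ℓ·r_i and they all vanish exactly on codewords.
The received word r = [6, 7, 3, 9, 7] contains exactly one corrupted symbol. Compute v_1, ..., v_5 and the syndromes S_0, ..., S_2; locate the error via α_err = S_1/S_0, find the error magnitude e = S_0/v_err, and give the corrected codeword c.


S = (6, 7, 10), error at position 5, error magnitude e = 7, c = [6, 7, 3, 9, 0].

Step 1: column multipliers v_i = (∏_{j≠i}(α_i − α_j))^{−1} mod 11.
  i = 1 (α = 5): (5−9)(5−4)(5−6)(5−3) = (−4)·1·(−1)·2 = 8 ≡ 8, so v_1 = 8^{−1} = 7 (mod 11).
  i = 2 (α = 9): (9−5)(9−4)(9−6)(9−3) = 4·5·3·6 = 360 ≡ 8, so v_2 = 8^{−1} = 7 (mod 11).
  i = 3 (α = 4): (4−5)(4−9)(4−6)(4−3) = (−1)·(−5)·(−2)·1 = −10 ≡ 1, so v_3 = 1^{−1} = 1 (mod 11).
  i = 4 (α = 6): (6−5)(6−9)(6−4)(6−3) = 1·(−3)·2·3 = −18 ≡ 4, so v_4 = 4^{−1} = 3 (mod 11).
  i = 5 (α = 3): (3−5)(3−9)(3−4)(3−6) = (−2)·(−6)·(−1)·(−3) = 36 ≡ 3, so v_5 = 3^{−1} = 4 (mod 11).
  v = [7, 7, 1, 3, 4].
Step 2: syndromes of r = [6, 7, 3, 9, 7] (all sums mod 11).
  S_0 = Σ v_i r_i = 7·6 + 7·7 + 1·3 + 3·9 + 4·7 = 149 ≡ 6.
  S_1 = Σ v_i α_i r_i = 7·5·6 + 7·9·7 + 1·4·3 + 3·6·9 + 4·3·7 = 909 ≡ 7.
  α_i^2 mod 11 = [3, 4, 5, 3, 9].
  S_2 = Σ v_i α_i^2 r_i = 7·3·6 + 7·4·7 + 1·5·3 + 3·3·9 + 4·9·7 = 670 ≡ 10.
  S = (6, 7, 10) ≠ 0, so r is not a codeword (an error is present).
Step 3: locate the error. For a single error e at position i, S_ℓ = v_i·e·α_i^ℓ, so α_err = S_1/S_0.
  S_0^{−1} = 6^{−1} = 2 (mod 11), so α_err = 7·2 = 14 ≡ 3 = α_5. Error position i = 5.
  Consistency check: S_2/S_1 = 10·8 = 80 ≡ 3 = α_err ✓ (single-error assumption holds).
Step 4: error magnitude e = S_0/v_5 = S_0·∏_{j≠5}(α_5 − α_j) = 6·3 = 18 ≡ 7 (mod 11).
Step 5: correct position 5: c_5 = r_5 − e = 7 − 7 ≡ 0 (mod 11). Hence c = [6, 7, 3, 9, 0].
  Check: interpolating c through the α_i gives m(x) = 2 + 3·x (degree < 2) with m(α_i) = c_i for every i, so c is indeed a codeword.


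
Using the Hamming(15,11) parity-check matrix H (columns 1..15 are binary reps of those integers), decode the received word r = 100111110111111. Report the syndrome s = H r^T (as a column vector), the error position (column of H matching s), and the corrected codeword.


s = (1, 0, 0, 0)^T, error position = 8, corrected codeword c = 100111100111111

Compute s = H r^T mod 2 one row at a time:
  s_1 = 1 + 0 + 1 + 1 + 1 + 1 + 1 + 1 = 7 ≡ 1 (mod 2).
  s_2 = 1 + 1 + 1 + 1 + 1 + 1 + 1 + 1 = 8 ≡ 0 (mod 2).
  s_3 = 0 + 0 + 1 + 1 + 1 + 1 + 1 + 1 = 6 ≡ 0 (mod 2).
  s_4 = 1 + 0 + 1 + 1 + 0 + 1 + 1 + 1 = 6 ≡ 0 (mod 2).
s = (1, 0, 0, 0)^T — this equals column 8 of H (binary 1000), so error is at position 8.
Correct: flip bit 8 of r = 100111110111111 to get c = 100111100111111.


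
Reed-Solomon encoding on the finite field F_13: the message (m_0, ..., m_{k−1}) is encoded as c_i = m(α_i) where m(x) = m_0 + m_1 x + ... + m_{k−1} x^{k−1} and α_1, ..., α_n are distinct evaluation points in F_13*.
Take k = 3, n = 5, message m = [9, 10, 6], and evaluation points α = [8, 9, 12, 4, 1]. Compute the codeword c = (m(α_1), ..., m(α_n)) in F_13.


c = [5, 0, 5, 2, 12]

Message polynomial: m(x) = 9 + 10·x + 6·x^2 (mod 13).
For each evaluation point α_i, compute m(α_i) mod 13:
  α_1 = 8: Horner steps 6 → 6 → 5, so m(8) = 5.
  α_2 = 9: Horner steps 6 → 12 → 0, so m(9) = 0.
  α_3 = 12: Horner steps 6 → 4 → 5, so m(12) = 5.
  α_4 = 4: Horner steps 6 → 8 → 2, so m(4) = 2.
  α_5 = 1: Horner steps 6 → 3 → 12, so m(1) = 12.
Codeword c = [5, 0, 5, 2, 12] ∈ F_13^5.


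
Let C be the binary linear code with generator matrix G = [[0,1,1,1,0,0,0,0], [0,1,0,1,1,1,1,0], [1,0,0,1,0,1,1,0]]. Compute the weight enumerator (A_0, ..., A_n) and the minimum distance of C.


Weight distribution: A_0 = 1, A_3 = 2, A_4 = 3, A_5 = 2. Minimum distance d = 3.

Enumerate all 2^3 = 8 messages m ∈ F_2^3.
For each, compute codeword c = mG in F_2^8, then tally its weight.
  m = 000 → c = 00000000, weight = 0.
  m = 100 → c = 01110000, weight = 3.
  m = 010 → c = 01011110, weight = 5.
  m = 110 → c = 00101110, weight = 4.
  m = 001 → c = 10010110, weight = 4.
  m = 101 → c = 11100110, weight = 5.
  m = 011 → c = 11001000, weight = 3.
  m = 111 → c = 10111000, weight = 4.
Tally weights:
  weight 0: 1 codewords.
  weight 3: 2 codewords.
  weight 4: 3 codewords.
  weight 5: 2 codewords.
Minimum distance d = smallest w > 0 with A_w > 0 = 3.
Sanity: Σ A_w = 8 = 2^3 = 8 ✓.


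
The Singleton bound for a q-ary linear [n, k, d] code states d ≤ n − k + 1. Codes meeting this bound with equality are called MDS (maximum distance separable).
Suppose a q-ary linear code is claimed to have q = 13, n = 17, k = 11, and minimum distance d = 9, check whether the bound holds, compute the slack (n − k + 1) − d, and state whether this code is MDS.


Singleton RHS = n − k + 1 = 7, slack = -2, bound violated (no such code; not MDS).

Singleton bound: d ≤ n − k + 1.
Here n = 17, k = 11, so n − k + 1 = 7.
Given d = 9, check d ≤ 7: NO.
Slack = (n − k + 1) − d = -2.
The slack is negative: d = 9 exceeds n − k + 1 = 7 by 2, so the Singleton bound is violated and no linear [17, 11, 9]_13 code can exist. In particular it is not MDS (MDS requires d = n − k + 1 exactly).
Description: the claimed parameters are [17, 11, 9]_13; such a code would be impossible (violates the Singleton bound).


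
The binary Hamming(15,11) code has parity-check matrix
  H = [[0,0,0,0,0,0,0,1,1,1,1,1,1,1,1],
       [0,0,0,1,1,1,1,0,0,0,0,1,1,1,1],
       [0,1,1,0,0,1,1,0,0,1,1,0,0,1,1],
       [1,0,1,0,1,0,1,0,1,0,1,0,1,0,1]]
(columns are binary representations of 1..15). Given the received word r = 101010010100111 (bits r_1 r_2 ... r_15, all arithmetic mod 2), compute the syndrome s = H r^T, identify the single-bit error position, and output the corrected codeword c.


s = (1, 0, 0, 1)^T, error position = 9, corrected codeword c = 101010011100111

Compute s = H r^T mod 2 one row at a time:
  s_1 = 1 + 0 + 1 + 0 + 0 + 1 + 1 + 1 = 5 ≡ 1 (mod 2).
  s_2 = 0 + 1 + 0 + 0 + 0 + 1 + 1 + 1 = 4 ≡ 0 (mod 2).
  s_3 = 0 + 1 + 0 + 0 + 1 + 0 + 1 + 1 = 4 ≡ 0 (mod 2).
  s_4 = 1 + 1 + 1 + 0 + 0 + 0 + 1 + 1 = 5 ≡ 1 (mod 2).
s = (1, 0, 0, 1)^T — this equals column 9 of H (binary 1001), so error is at position 9.
Correct: flip bit 9 of r = 101010010100111 to get c = 101010011100111.


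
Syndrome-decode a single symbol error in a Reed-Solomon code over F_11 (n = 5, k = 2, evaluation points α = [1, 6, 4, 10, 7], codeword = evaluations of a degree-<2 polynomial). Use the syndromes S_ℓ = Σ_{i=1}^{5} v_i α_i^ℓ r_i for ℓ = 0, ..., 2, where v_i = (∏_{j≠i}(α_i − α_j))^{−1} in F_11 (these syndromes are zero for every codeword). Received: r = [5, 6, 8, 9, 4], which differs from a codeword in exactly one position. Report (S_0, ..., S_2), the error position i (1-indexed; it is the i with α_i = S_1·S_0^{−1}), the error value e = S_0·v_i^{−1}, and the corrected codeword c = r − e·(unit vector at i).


S = (10, 7, 6), error at position 3, error magnitude e = 9, c = [5, 6, 10, 9, 4].

Step 1: column multipliers v_i = (∏_{j≠i}(α_i − α_j))^{−1} mod 11.
  i = 1 (α = 1): (1−6)(1−4)(1−10)(1−7) = (−5)·(−3)·(−9)·(−6) = 810 ≡ 7, so v_1 = 7^{−1} = 8 (mod 11).
  i = 2 (α = 6): (6−1)(6−4)(6−10)(6−7) = 5·2·(−4)·(−1) = 40 ≡ 7, so v_2 = 7^{−1} = 8 (mod 11).
  i = 3 (α = 4): (4−1)(4−6)(4−10)(4−7) = 3·(−2)·(−6)·(−3) = −108 ≡ 2, so v_3 = 2^{−1} = 6 (mod 11).
  i = 4 (α = 10): (10−1)(10−6)(10−4)(10−7) = 9·4·6·3 = 648 ≡ 10, so v_4 = 10^{−1} = 10 (mod 11).
  i = 5 (α = 7): (7−1)(7−6)(7−4)(7−10) = 6·1·3·(−3) = −54 ≡ 1, so v_5 = 1^{−1} = 1 (mod 11).
  v = [8, 8, 6, 10, 1].
Step 2: syndromes of r = [5, 6, 8, 9, 4] (all sums mod 11).
  S_0 = Σ v_i r_i = 8·5 + 8·6 + 6·8 + 10·9 + 1·4 = 230 ≡ 10.
  S_1 = Σ v_i α_i r_i = 8·1·5 + 8·6·6 + 6·4·8 + 10·10·9 + 1·7·4 = 1448 ≡ 7.
  α_i^2 mod 11 = [1, 3, 5, 1, 5].
  S_2 = Σ v_i α_i^2 r_i = 8·1·5 + 8·3·6 + 6·5·8 + 10·1·9 + 1·5·4 = 534 ≡ 6.
  S = (10, 7, 6) ≠ 0, so r is not a codeword (an error is present).
Step 3: locate the error. For a single error e at position i, S_ℓ = v_i·e·α_i^ℓ, so α_err = S_1/S_0.
  S_0^{−1} = 10^{−1} = 10 (mod 11), so α_err = 7·10 = 70 ≡ 4 = α_3. Error position i = 3.
  Consistency check: S_2/S_1 = 6·8 = 48 ≡ 4 = α_err ✓ (single-error assumption holds).
Step 4: error magnitude e = S_0/v_3 = S_0·∏_{j≠3}(α_3 − α_j) = 10·2 = 20 ≡ 9 (mod 11).
Step 5: correct position 3: c_3 = r_3 − e = 8 − 9 ≡ 10 (mod 11). Hence c = [5, 6, 10, 9, 4].
  Check: interpolating c through the α_i gives m(x) = 7 + 9·x (degree < 2) with m(α_i) = c_i for every i, so c is indeed a codeword.


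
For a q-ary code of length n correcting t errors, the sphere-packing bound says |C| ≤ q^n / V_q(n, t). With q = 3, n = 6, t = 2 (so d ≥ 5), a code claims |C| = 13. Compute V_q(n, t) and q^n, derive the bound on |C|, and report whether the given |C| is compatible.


V_q(n, t) = 73, q^n = 729, Hamming bound = 9, |C| = 13 > bound (violated).

Step 1: Compute V_q(n, t) = Σ_{j=0}^2 C(n, j) (q−1)^j.
  j = 0: C(6,0)·(2)^0 = 1·1 = 1.
  j = 1: C(6,1)·(2)^1 = 6·2 = 12.
  j = 2: C(6,2)·(2)^2 = 15·4 = 60.
  V_q(n, t) = 1 + 12 + 60 = 73.
Step 2: q^n = 3^6 = 729.
Step 3: Hamming bound ⌊q^n / V_q(n,t)⌋ = ⌊729/73⌋ = 9.
Step 4: Compare |C| = 13 to 9: violated.
The claimed |C| lies above the Hamming bound, so no 3-ary code of length 6 with d ≥ 5 can have 13 codewords.


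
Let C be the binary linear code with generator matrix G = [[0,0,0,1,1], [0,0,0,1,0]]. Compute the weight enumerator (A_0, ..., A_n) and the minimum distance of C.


Weight distribution: A_0 = 1, A_1 = 2, A_2 = 1. Minimum distance d = 1.

Enumerate all 2^2 = 4 messages m ∈ F_2^2.
For each, compute codeword c = mG in F_2^5, then tally its weight.
  m = 00 → c = 00000, weight = 0.
  m = 10 → c = 00011, weight = 2.
  m = 01 → c = 00010, weight = 1.
  m = 11 → c = 00001, weight = 1.
Tally weights:
  weight 0: 1 codewords.
  weight 1: 2 codewords.
  weight 2: 1 codewords.
Minimum distance d = smallest w > 0 with A_w > 0 = 1.
Sanity: Σ A_w = 4 = 2^2 = 4 ✓.


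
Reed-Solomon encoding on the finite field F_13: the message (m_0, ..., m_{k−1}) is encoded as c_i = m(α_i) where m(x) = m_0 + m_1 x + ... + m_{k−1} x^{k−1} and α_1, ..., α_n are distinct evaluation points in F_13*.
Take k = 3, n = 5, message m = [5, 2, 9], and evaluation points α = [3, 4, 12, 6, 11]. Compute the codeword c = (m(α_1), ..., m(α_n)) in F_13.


c = [1, 1, 12, 3, 11]

Message polynomial: m(x) = 5 + 2·x + 9·x^2 (mod 13).
For each evaluation point α_i, compute m(α_i) mod 13:
  α_1 = 3: Horner steps 9 → 3 → 1, so m(3) = 1.
  α_2 = 4: Horner steps 9 → 12 → 1, so m(4) = 1.
  α_3 = 12: Horner steps 9 → 6 → 12, so m(12) = 12.
  α_4 = 6: Horner steps 9 → 4 → 3, so m(6) = 3.
  α_5 = 11: Horner steps 9 → 10 → 11, so m(11) = 11.
Codeword c = [1, 1, 12, 3, 11] ∈ F_13^5.


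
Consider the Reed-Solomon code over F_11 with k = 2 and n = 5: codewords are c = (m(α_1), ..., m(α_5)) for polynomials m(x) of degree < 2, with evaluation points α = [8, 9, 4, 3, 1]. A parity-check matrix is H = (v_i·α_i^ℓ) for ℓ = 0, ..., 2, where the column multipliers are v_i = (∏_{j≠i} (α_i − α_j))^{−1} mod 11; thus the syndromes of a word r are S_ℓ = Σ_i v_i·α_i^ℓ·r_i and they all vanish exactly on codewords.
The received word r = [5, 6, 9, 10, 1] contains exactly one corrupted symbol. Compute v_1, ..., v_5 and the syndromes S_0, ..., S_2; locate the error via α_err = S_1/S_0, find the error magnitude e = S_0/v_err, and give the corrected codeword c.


S = (10, 2, 7), error at position 2, error magnitude e = 2, c = [5, 4, 9, 10, 1].

Step 1: column multipliers v_i = (∏_{j≠i}(α_i − α_j))^{−1} mod 11.
  i = 1 (α = 8): (8−9)(8−4)(8−3)(8−1) = (−1)·4·5·7 = −140 ≡ 3, so v_1 = 3^{−1} = 4 (mod 11).
  i = 2 (α = 9): (9−8)(9−4)(9−3)(9−1) = 1·5·6·8 = 240 ≡ 9, so v_2 = 9^{−1} = 5 (mod 11).
  i = 3 (α = 4): (4−8)(4−9)(4−3)(4−1) = (−4)·(−5)·1·3 = 60 ≡ 5, so v_3 = 5^{−1} = 9 (mod 11).
  i = 4 (α = 3): (3−8)(3−9)(3−4)(3−1) = (−5)·(−6)·(−1)·2 = −60 ≡ 6, so v_4 = 6^{−1} = 2 (mod 11).
  i = 5 (α = 1): (1−8)(1−9)(1−4)(1−3) = (−7)·(−8)·(−3)·(−2) = 336 ≡ 6, so v_5 = 6^{−1} = 2 (mod 11).
  v = [4, 5, 9, 2, 2].
Step 2: syndromes of r = [5, 6, 9, 10, 1] (all sums mod 11).
  S_0 = Σ v_i r_i = 4·5 + 5·6 + 9·9 + 2·10 + 2·1 = 153 ≡ 10.
  S_1 = Σ v_i α_i r_i = 4·8·5 + 5·9·6 + 9·4·9 + 2·3·10 + 2·1·1 = 816 ≡ 2.
  α_i^2 mod 11 = [9, 4, 5, 9, 1].
  S_2 = Σ v_i α_i^2 r_i = 4·9·5 + 5·4·6 + 9·5·9 + 2·9·10 + 2·1·1 = 887 ≡ 7.
  S = (10, 2, 7) ≠ 0, so r is not a codeword (an error is present).
Step 3: locate the error. For a single error e at position i, S_ℓ = v_i·e·α_i^ℓ, so α_err = S_1/S_0.
  S_0^{−1} = 10^{−1} = 10 (mod 11), so α_err = 2·10 = 20 ≡ 9 = α_2. Error position i = 2.
  Consistency check: S_2/S_1 = 7·6 = 42 ≡ 9 = α_err ✓ (single-error assumption holds).
Step 4: error magnitude e = S_0/v_2 = S_0·∏_{j≠2}(α_2 − α_j) = 10·9 = 90 ≡ 2 (mod 11).
Step 5: correct position 2: c_2 = r_2 − e = 6 − 2 ≡ 4 (mod 11). Hence c = [5, 4, 9, 10, 1].
  Check: interpolating c through the α_i gives m(x) = 2 + 10·x (degree < 2) with m(α_i) = c_i for every i, so c is indeed a codeword.


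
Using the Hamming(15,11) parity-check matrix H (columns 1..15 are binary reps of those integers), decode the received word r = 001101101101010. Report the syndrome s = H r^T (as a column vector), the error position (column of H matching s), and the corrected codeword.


s = (0, 1, 1, 1)^T, error position = 7, corrected codeword c = 001101001101010

Compute s = H r^T mod 2 one row at a time:
  s_1 = 0 + 1 + 1 + 0 + 1 + 0 + 1 + 0 = 4 ≡ 0 (mod 2).
  s_2 = 1 + 0 + 1 + 1 + 1 + 0 + 1 + 0 = 5 ≡ 1 (mod 2).
  s_3 = 0 + 1 + 1 + 1 + 1 + 0 + 1 + 0 = 5 ≡ 1 (mod 2).
  s_4 = 0 + 1 + 0 + 1 + 1 + 0 + 0 + 0 = 3 ≡ 1 (mod 2).
s = (0, 1, 1, 1)^T — this equals column 7 of H (binary 0111), so error is at position 7.
Correct: flip bit 7 of r = 001101101101010 to get c = 001101001101010.


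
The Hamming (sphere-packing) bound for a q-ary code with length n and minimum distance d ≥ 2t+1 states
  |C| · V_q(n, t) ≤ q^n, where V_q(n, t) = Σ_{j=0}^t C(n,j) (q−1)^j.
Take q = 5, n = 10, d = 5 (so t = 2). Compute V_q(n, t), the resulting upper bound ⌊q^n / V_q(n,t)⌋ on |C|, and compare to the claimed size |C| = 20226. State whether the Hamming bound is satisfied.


V_q(n, t) = 761, q^n = 9765625, Hamming bound = 12832, |C| = 20226 > bound (violated).

Step 1: Compute V_q(n, t) = Σ_{j=0}^2 C(n, j) (q−1)^j.
  j = 0: C(10,0)·(4)^0 = 1·1 = 1.
  j = 1: C(10,1)·(4)^1 = 10·4 = 40.
  j = 2: C(10,2)·(4)^2 = 45·16 = 720.
  V_q(n, t) = 1 + 40 + 720 = 761.
Step 2: q^n = 5^10 = 9765625.
Step 3: Hamming bound ⌊q^n / V_q(n,t)⌋ = ⌊9765625/761⌋ = 12832.
Step 4: Compare |C| = 20226 to 12832: violated.
The claimed |C| lies above the Hamming bound, so no 5-ary code of length 10 with d ≥ 5 can have 20226 codewords.


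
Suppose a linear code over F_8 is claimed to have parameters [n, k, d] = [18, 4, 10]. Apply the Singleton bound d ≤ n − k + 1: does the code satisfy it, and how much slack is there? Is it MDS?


Singleton RHS = n − k + 1 = 15, slack = 5, bound satisfied, not MDS.

Singleton bound: d ≤ n − k + 1.
Here n = 18, k = 4, so n − k + 1 = 15.
Given d = 10, check d ≤ 15: YES.
Slack = (n − k + 1) − d = 5.
The code is NOT MDS (slack = 5 > 0).
Description: the claimed parameters are [18, 4, 10]_8; such a code would be non-MDS.


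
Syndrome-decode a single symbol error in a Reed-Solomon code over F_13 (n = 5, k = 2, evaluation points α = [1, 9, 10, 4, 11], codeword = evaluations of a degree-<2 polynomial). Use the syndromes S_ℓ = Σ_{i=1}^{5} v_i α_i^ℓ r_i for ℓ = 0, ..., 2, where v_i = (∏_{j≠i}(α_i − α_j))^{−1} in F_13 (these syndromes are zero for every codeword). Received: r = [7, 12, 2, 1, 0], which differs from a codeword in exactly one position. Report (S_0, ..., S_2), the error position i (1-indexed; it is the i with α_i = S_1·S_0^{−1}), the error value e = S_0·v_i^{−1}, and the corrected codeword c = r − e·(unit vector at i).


S = (4, 10, 12), error at position 2, error magnitude e = 8, c = [7, 4, 2, 1, 0].

Step 1: column multipliers v_i = (∏_{j≠i}(α_i − α_j))^{−1} mod 13.
  i = 1 (α = 1): (1−9)(1−10)(1−4)(1−11) = (−8)·(−9)·(−3)·(−10) = 2160 ≡ 2, so v_1 = 2^{−1} = 7 (mod 13).
  i = 2 (α = 9): (9−1)(9−10)(9−4)(9−11) = 8·(−1)·5·(−2) = 80 ≡ 2, so v_2 = 2^{−1} = 7 (mod 13).
  i = 3 (α = 10): (10−1)(10−9)(10−4)(10−11) = 9·1·6·(−1) = −54 ≡ 11, so v_3 = 11^{−1} = 6 (mod 13).
  i = 4 (α = 4): (4−1)(4−9)(4−10)(4−11) = 3·(−5)·(−6)·(−7) = −630 ≡ 7, so v_4 = 7^{−1} = 2 (mod 13).
  i = 5 (α = 11): (11−1)(11−9)(11−10)(11−4) = 10·2·1·7 = 140 ≡ 10, so v_5 = 10^{−1} = 4 (mod 13).
  v = [7, 7, 6, 2, 4].
Step 2: syndromes of r = [7, 12, 2, 1, 0] (all sums mod 13).
  S_0 = Σ v_i r_i = 7·7 + 7·12 + 6·2 + 2·1 + 4·0 = 147 ≡ 4.
  S_1 = Σ v_i α_i r_i = 7·1·7 + 7·9·12 + 6·10·2 + 2·4·1 + 4·11·0 = 933 ≡ 10.
  α_i^2 mod 13 = [1, 3, 9, 3, 4].
  S_2 = Σ v_i α_i^2 r_i = 7·1·7 + 7·3·12 + 6·9·2 + 2·3·1 + 4·4·0 = 415 ≡ 12.
  S = (4, 10, 12) ≠ 0, so r is not a codeword (an error is present).
Step 3: locate the error. For a single error e at position i, S_ℓ = v_i·e·α_i^ℓ, so α_err = S_1/S_0.
  S_0^{−1} = 4^{−1} = 10 (mod 13), so α_err = 10·10 = 100 ≡ 9 = α_2. Error position i = 2.
  Consistency check: S_2/S_1 = 12·4 = 48 ≡ 9 = α_err ✓ (single-error assumption holds).
Step 4: error magnitude e = S_0/v_2 = S_0·∏_{j≠2}(α_2 − α_j) = 4·2 = 8 ≡ 8 (mod 13).
Step 5: correct position 2: c_2 = r_2 − e = 12 − 8 ≡ 4 (mod 13). Hence c = [7, 4, 2, 1, 0].
  Check: interpolating c through the α_i gives m(x) = 9 + 11·x (degree < 2) with m(α_i) = c_i for every i, so c is indeed a codeword.


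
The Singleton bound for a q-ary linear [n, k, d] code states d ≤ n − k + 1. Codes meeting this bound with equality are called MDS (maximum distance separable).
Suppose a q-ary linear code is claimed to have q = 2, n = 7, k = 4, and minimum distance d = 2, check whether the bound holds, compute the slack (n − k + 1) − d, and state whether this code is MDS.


Singleton RHS = n − k + 1 = 4, slack = 2, bound satisfied, not MDS.

Singleton bound: d ≤ n − k + 1.
Here n = 7, k = 4, so n − k + 1 = 4.
Given d = 2, check d ≤ 4: YES.
Slack = (n − k + 1) − d = 2.
The code is NOT MDS (slack = 2 > 0).
Description: the claimed parameters are [7, 4, 2]_2; such a code would be non-MDS.


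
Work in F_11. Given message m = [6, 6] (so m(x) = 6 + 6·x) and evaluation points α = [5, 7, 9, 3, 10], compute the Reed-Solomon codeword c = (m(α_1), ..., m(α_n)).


c = [3, 4, 5, 2, 0]

Message polynomial: m(x) = 6 + 6·x (mod 11).
For each evaluation point α_i, compute m(α_i) mod 11:
  α_1 = 5: Horner steps 6 → 3, so m(5) = 3.
  α_2 = 7: Horner steps 6 → 4, so m(7) = 4.
  α_3 = 9: Horner steps 6 → 5, so m(9) = 5.
  α_4 = 3: Horner steps 6 → 2, so m(3) = 2.
  α_5 = 10: Horner steps 6 → 0, so m(10) = 0.
Codeword c = [3, 4, 5, 2, 0] ∈ F_11^5.


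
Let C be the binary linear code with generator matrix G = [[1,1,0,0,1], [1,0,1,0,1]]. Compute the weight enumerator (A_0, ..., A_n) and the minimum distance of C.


Weight distribution: A_0 = 1, A_2 = 1, A_3 = 2. Minimum distance d = 2.

Enumerate all 2^2 = 4 messages m ∈ F_2^2.
For each, compute codeword c = mG in F_2^5, then tally its weight.
  m = 00 → c = 00000, weight = 0.
  m = 10 → c = 11001, weight = 3.
  m = 01 → c = 10101, weight = 3.
  m = 11 → c = 01100, weight = 2.
Tally weights:
  weight 0: 1 codewords.
  weight 2: 1 codewords.
  weight 3: 2 codewords.
Minimum distance d = smallest w > 0 with A_w > 0 = 2.
Sanity: Σ A_w = 4 = 2^2 = 4 ✓.


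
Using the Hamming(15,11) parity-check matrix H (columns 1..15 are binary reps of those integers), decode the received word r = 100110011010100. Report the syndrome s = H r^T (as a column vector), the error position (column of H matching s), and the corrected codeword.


s = (0, 1, 1, 1)^T, error position = 7, corrected codeword c = 100110111010100

Compute s = H r^T mod 2 one row at a time:
  s_1 = 1 + 1 + 0 + 1 + 0 + 1 + 0 + 0 = 4 ≡ 0 (mod 2).
  s_2 = 1 + 1 + 0 + 0 + 0 + 1 + 0 + 0 = 3 ≡ 1 (mod 2).
  s_3 = 0 + 0 + 0 + 0 + 0 + 1 + 0 + 0 = 1 ≡ 1 (mod 2).
  s_4 = 1 + 0 + 1 + 0 + 1 + 1 + 1 + 0 = 5 ≡ 1 (mod 2).
s = (0, 1, 1, 1)^T — this equals column 7 of H (binary 0111), so error is at position 7.
Correct: flip bit 7 of r = 100110011010100 to get c = 100110111010100.


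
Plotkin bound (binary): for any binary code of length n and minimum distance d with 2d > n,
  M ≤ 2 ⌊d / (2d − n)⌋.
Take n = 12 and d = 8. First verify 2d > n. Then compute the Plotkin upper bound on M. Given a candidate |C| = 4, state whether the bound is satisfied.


Plotkin bound M ≤ 4; given |C| = 4 ≤ bound (satisfied).

Check applicability: 2d = 16, n = 12.
2d − n = 4 > 0, so Plotkin applies.
Compute d/(2d−n) = 8/4 ≈ 2.0000.
⌊d/(2d−n)⌋ = 2.
Plotkin bound: M ≤ 2·2 = 4.
Given |C| = 4, check: satisfied.
This |C| is at the Plotkin bound.


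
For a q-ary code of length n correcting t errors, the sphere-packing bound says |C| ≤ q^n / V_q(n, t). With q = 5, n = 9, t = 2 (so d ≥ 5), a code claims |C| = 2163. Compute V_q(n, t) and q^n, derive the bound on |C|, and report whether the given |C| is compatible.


V_q(n, t) = 613, q^n = 1953125, Hamming bound = 3186, |C| = 2163 ≤ bound (satisfied).

Step 1: Compute V_q(n, t) = Σ_{j=0}^2 C(n, j) (q−1)^j.
  j = 0: C(9,0)·(4)^0 = 1·1 = 1.
  j = 1: C(9,1)·(4)^1 = 9·4 = 36.
  j = 2: C(9,2)·(4)^2 = 36·16 = 576.
  V_q(n, t) = 1 + 36 + 576 = 613.
Step 2: q^n = 5^9 = 1953125.
Step 3: Hamming bound ⌊q^n / V_q(n,t)⌋ = ⌊1953125/613⌋ = 3186.
Step 4: Compare |C| = 2163 to 3186: satisfied.
The claimed |C| lies below the Hamming bound.


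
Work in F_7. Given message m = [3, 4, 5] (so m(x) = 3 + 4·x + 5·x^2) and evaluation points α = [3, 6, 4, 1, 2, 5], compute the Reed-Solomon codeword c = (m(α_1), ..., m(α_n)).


c = [4, 4, 1, 5, 3, 1]

Message polynomial: m(x) = 3 + 4·x + 5·x^2 (mod 7).
For each evaluation point α_i, compute m(α_i) mod 7:
  α_1 = 3: Horner steps 5 → 5 → 4, so m(3) = 4.
  α_2 = 6: Horner steps 5 → 6 → 4, so m(6) = 4.
  α_3 = 4: Horner steps 5 → 3 → 1, so m(4) = 1.
  α_4 = 1: Horner steps 5 → 2 → 5, so m(1) = 5.
  α_5 = 2: Horner steps 5 → 0 → 3, so m(2) = 3.
  α_6 = 5: Horner steps 5 → 1 → 1, so m(5) = 1.
Codeword c = [4, 4, 1, 5, 3, 1] ∈ F_7^6.


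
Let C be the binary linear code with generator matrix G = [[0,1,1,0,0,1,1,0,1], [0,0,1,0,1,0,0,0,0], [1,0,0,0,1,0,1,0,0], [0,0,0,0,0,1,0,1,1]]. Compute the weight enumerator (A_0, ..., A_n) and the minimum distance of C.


Weight distribution: A_0 = 1, A_2 = 1, A_3 = 4, A_4 = 3, A_5 = 4, A_6 = 3. Minimum distance d = 2.

Enumerate all 2^4 = 16 messages m ∈ F_2^4.
For each, compute codeword c = mG in F_2^9, then tally its weight.
  m = 0000 → c = 000000000, weight = 0.
  m = 1000 → c = 011001101, weight = 5.
  m = 0100 → c = 001010000, weight = 2.
  m = 1100 → c = 010011101, weight = 5.
  m = 0010 → c = 100010100, weight = 3.
  m = 1010 → c = 111011001, weight = 6.
  m = 0110 → c = 101000100, weight = 3.
  m = 1110 → c = 110001001, weight = 4.
  m = 0001 → c = 000001011, weight = 3.
  m = 1001 → c = 011000110, weight = 4.
  m = 0101 → c = 001011011, weight = 5.
  m = 1101 → c = 010010110, weight = 4.
  m = 0011 → c = 100011111, weight = 6.
  m = 1011 → c = 111010010, weight = 5.
  m = 0111 → c = 101001111, weight = 6.
  m = 1111 → c = 110000010, weight = 3.
Tally weights:
  weight 0: 1 codewords.
  weight 2: 1 codewords.
  weight 3: 4 codewords.
  weight 4: 3 codewords.
  weight 5: 4 codewords.
  weight 6: 3 codewords.
Minimum distance d = smallest w > 0 with A_w > 0 = 2.
Sanity: Σ A_w = 16 = 2^4 = 16 ✓.


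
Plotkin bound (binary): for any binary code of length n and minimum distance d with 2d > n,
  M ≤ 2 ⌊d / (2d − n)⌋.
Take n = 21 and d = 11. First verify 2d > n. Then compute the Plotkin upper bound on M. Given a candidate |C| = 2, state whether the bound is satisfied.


Plotkin bound M ≤ 22; given |C| = 2 ≤ bound (satisfied).

Check applicability: 2d = 22, n = 21.
2d − n = 1 > 0, so Plotkin applies.
Compute d/(2d−n) = 11/1 ≈ 11.0000.
⌊d/(2d−n)⌋ = 11.
Plotkin bound: M ≤ 2·11 = 22.
Given |C| = 2, check: satisfied.
This |C| is below the Plotkin bound.


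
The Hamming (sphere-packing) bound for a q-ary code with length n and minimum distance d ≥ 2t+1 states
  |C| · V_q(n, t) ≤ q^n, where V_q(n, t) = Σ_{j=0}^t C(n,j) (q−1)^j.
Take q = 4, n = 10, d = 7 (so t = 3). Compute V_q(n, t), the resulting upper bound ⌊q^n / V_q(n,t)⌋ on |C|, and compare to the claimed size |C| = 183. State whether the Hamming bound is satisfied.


V_q(n, t) = 3676, q^n = 1048576, Hamming bound = 285, |C| = 183 ≤ bound (satisfied).

Step 1: Compute V_q(n, t) = Σ_{j=0}^3 C(n, j) (q−1)^j.
  j = 0: C(10,0)·(3)^0 = 1·1 = 1.
  j = 1: C(10,1)·(3)^1 = 10·3 = 30.
  j = 2: C(10,2)·(3)^2 = 45·9 = 405.
  j = 3: C(10,3)·(3)^3 = 120·27 = 3240.
  V_q(n, t) = 1 + 30 + 405 + 3240 = 3676.
Step 2: q^n = 4^10 = 1048576.
Step 3: Hamming bound ⌊q^n / V_q(n,t)⌋ = ⌊1048576/3676⌋ = 285.
Step 4: Compare |C| = 183 to 285: satisfied.
The claimed |C| lies below the Hamming bound.


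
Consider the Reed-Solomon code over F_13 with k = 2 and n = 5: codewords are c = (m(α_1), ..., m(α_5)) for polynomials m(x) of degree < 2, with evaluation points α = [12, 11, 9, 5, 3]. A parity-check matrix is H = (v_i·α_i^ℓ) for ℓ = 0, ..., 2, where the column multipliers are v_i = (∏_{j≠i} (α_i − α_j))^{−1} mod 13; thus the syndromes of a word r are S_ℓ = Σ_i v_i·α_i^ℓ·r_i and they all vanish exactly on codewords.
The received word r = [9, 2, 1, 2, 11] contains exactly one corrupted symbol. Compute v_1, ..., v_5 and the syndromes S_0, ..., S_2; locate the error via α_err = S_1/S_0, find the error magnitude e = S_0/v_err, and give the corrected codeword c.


S = (8, 1, 5), error at position 4, error magnitude e = 3, c = [9, 2, 1, 12, 11].

Step 1: column multipliers v_i = (∏_{j≠i}(α_i − α_j))^{−1} mod 13.
  i = 1 (α = 12): (12−11)(12−9)(12−5)(12−3) = 1·3·7·9 = 189 ≡ 7, so v_1 = 7^{−1} = 2 (mod 13).
  i = 2 (α = 11): (11−12)(11−9)(11−5)(11−3) = (−1)·2·6·8 = −96 ≡ 8, so v_2 = 8^{−1} = 5 (mod 13).
  i = 3 (α = 9): (9−12)(9−11)(9−5)(9−3) = (−3)·(−2)·4·6 = 144 ≡ 1, so v_3 = 1^{−1} = 1 (mod 13).
  i = 4 (α = 5): (5−12)(5−11)(5−9)(5−3) = (−7)·(−6)·(−4)·2 = −336 ≡ 2, so v_4 = 2^{−1} = 7 (mod 13).
  i = 5 (α = 3): (3−12)(3−11)(3−9)(3−5) = (−9)·(−8)·(−6)·(−2) = 864 ≡ 6, so v_5 = 6^{−1} = 11 (mod 13).
  v = [2, 5, 1, 7, 11].
Step 2: syndromes of r = [9, 2, 1, 2, 11] (all sums mod 13).
  S_0 = Σ v_i r_i = 2·9 + 5·2 + 1·1 + 7·2 + 11·11 = 164 ≡ 8.
  S_1 = Σ v_i α_i r_i = 2·12·9 + 5·11·2 + 1·9·1 + 7·5·2 + 11·3·11 = 768 ≡ 1.
  α_i^2 mod 13 = [1, 4, 3, 12, 9].
  S_2 = Σ v_i α_i^2 r_i = 2·1·9 + 5·4·2 + 1·3·1 + 7·12·2 + 11·9·11 = 1318 ≡ 5.
  S = (8, 1, 5) ≠ 0, so r is not a codeword (an error is present).
Step 3: locate the error. For a single error e at position i, S_ℓ = v_i·e·α_i^ℓ, so α_err = S_1/S_0.
  S_0^{−1} = 8^{−1} = 5 (mod 13), so α_err = 1·5 = 5 ≡ 5 = α_4. Error position i = 4.
  Consistency check: S_2/S_1 = 5·1 = 5 ≡ 5 = α_err ✓ (single-error assumption holds).
Step 4: error magnitude e = S_0/v_4 = S_0·∏_{j≠4}(α_4 − α_j) = 8·2 = 16 ≡ 3 (mod 13).
Step 5: correct position 4: c_4 = r_4 − e = 2 − 3 ≡ 12 (mod 13). Hence c = [9, 2, 1, 12, 11].
  Check: interpolating c through the α_i gives m(x) = 3 + 7·x (degree < 2) with m(α_i) = c_i for every i, so c is indeed a codeword.


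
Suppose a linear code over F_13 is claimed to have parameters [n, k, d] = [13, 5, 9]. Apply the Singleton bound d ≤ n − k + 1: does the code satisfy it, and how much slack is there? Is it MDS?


Singleton RHS = n − k + 1 = 9, slack = 0, bound satisfied, MDS.

Singleton bound: d ≤ n − k + 1.
Here n = 13, k = 5, so n − k + 1 = 9.
Given d = 9, check d ≤ 9: YES.
Slack = (n − k + 1) − d = 0.
The code is MDS (slack = 0).
Description: the claimed parameters are [13, 5, 9]_13; such a code would be MDS (meets Singleton bound).


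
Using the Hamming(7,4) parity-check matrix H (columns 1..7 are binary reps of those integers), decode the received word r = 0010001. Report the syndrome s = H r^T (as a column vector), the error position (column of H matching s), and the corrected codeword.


s = (1, 0, 0)^T, error position = 4, corrected codeword c = 0011001

Compute s = H r^T mod 2 one row at a time:
  s_1 = 0 + 0 + 0 + 1 = 1 ≡ 1 (mod 2).
  s_2 = 0 + 1 + 0 + 1 = 2 ≡ 0 (mod 2).
  s_3 = 0 + 1 + 0 + 1 = 2 ≡ 0 (mod 2).
s = (1, 0, 0)^T — this equals column 4 of H (binary 100), so error is at position 4.
Correct: flip bit 4 of r = 0010001 to get c = 0011001.


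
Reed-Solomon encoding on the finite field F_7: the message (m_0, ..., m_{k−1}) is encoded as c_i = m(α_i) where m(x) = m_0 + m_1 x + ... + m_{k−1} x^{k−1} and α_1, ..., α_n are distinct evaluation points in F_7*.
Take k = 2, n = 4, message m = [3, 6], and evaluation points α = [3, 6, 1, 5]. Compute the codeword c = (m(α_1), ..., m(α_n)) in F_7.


c = [0, 4, 2, 5]

Message polynomial: m(x) = 3 + 6·x (mod 7).
For each evaluation point α_i, compute m(α_i) mod 7:
  α_1 = 3: Horner steps 6 → 0, so m(3) = 0.
  α_2 = 6: Horner steps 6 → 4, so m(6) = 4.
  α_3 = 1: Horner steps 6 → 2, so m(1) = 2.
  α_4 = 5: Horner steps 6 → 5, so m(5) = 5.
Codeword c = [0, 4, 2, 5] ∈ F_7^4.


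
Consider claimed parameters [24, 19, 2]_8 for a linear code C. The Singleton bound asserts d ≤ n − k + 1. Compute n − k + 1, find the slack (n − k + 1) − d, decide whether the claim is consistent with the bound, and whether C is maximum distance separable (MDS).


Singleton RHS = n − k + 1 = 6, slack = 4, bound satisfied, not MDS.

Singleton bound: d ≤ n − k + 1.
Here n = 24, k = 19, so n − k + 1 = 6.
Given d = 2, check d ≤ 6: YES.
Slack = (n − k + 1) − d = 4.
The code is NOT MDS (slack = 4 > 0).
Description: the claimed parameters are [24, 19, 2]_8; such a code would be non-MDS.
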